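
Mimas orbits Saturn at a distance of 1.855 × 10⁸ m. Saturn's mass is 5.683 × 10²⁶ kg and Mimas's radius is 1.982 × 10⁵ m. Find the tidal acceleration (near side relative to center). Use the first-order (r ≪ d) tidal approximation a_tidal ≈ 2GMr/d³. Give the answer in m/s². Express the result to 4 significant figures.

2.355 × 10⁻³ m/s²

Since r ≪ d, expand the inverse-square field across one radius to get the leading 2GMr/d³ term.
Δg = 2GMr/d³
   = 2 × (6.674 × 10⁻¹¹) × (5.683 × 10²⁶) × (1.982 × 10⁵) / (1.855 × 10⁸)³
   = 2.355 × 10⁻³ m/s²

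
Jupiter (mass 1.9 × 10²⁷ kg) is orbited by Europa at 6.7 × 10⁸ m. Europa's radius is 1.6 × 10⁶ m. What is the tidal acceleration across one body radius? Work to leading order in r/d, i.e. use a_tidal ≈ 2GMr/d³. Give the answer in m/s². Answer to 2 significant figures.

1.3 × 10⁻³ m/s²

a_tidal = 2GMr/d³
        = 2 × (6.674 × 10⁻¹¹) × (1.9 × 10²⁷) × (1.6 × 10⁶) / (6.7 × 10⁸)³
        = 1.3 × 10⁻³ m/s²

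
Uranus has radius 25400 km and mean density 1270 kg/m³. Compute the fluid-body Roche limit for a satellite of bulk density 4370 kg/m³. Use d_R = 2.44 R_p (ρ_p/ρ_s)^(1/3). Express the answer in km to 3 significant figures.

41100 km

d_R = 2.44 × 25400 km × (1270/4370)^(1/3)
    = 41100 km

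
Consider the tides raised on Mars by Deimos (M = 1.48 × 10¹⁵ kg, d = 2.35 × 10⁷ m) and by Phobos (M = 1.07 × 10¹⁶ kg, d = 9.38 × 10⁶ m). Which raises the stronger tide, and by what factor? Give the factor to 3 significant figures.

Tidal acceleration ∝ M/d³, so compare M/d³ for each.
Deimos: (1.48 × 10¹⁵) / (2.35 × 10⁷)³ = 1.140 × 10⁻⁷
Phobos: (1.07 × 10¹⁶) / (9.38 × 10⁶)³ = 1.297 × 10⁻⁵
Ratio (larger/smaller) = 114

Phobos, by a factor of ≈ 114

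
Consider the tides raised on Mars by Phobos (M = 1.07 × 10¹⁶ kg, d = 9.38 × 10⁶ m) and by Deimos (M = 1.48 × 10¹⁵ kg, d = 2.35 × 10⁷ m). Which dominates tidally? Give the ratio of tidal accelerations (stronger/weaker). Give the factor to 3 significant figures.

Tidal stretch scales as M/d³; compute that for each body.
Phobos: (1.07 × 10¹⁶) / (9.38 × 10⁶)³ = 1.297 × 10⁻⁵
Deimos: (1.48 × 10¹⁵) / (2.35 × 10⁷)³ = 1.140 × 10⁻⁷
Ratio (larger/smaller) = 114

Phobos, by a factor of ≈ 114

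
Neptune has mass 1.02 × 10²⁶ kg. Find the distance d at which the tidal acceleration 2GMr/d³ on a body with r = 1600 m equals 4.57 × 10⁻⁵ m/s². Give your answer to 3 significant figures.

7.81 × 10⁷ m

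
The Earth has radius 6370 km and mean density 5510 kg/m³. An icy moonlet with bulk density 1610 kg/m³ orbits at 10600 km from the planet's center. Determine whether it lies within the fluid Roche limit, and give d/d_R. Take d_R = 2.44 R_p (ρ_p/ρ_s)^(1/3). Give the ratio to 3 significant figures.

inside; d/d_R ≈ 0.453

d_R = 2.44 × (6370 km) × (5510/1610)^(1/3) = 23420 km
d/d_R = (10600) / (23420) = 0.453
Since d/d_R < 1, the body is inside the Roche limit.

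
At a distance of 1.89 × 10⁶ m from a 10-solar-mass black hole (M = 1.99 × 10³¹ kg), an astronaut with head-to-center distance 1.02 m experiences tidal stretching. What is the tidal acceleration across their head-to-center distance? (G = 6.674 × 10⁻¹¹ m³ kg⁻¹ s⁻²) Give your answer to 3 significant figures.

4.01 × 10² m/s²

The tidal stretch is the gradient of GM/d² times the body's extent r, hence the 1/d³ dependence.
a_tidal = 2GMr/d³
        = 2 × (6.674 × 10⁻¹¹) × (1.99 × 10³¹) × (1.02) / (1.89 × 10⁶)³
        = 4.01 × 10² m/s²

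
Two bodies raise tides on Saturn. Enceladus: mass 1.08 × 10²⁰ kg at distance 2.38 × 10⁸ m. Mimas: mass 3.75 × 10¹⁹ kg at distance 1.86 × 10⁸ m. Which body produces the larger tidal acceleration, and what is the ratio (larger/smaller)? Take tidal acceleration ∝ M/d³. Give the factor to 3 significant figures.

Enceladus, by a factor of ≈ 1.37

Tidal stretch scales as M/d³; compute that for each body.
Enceladus: (1.08 × 10²⁰) / (2.38 × 10⁸)³ = 8.011 × 10⁻⁶
Mimas: (3.75 × 10¹⁹) / (1.86 × 10⁸)³ = 5.828 × 10⁻⁶
Ratio (larger/smaller) = 1.37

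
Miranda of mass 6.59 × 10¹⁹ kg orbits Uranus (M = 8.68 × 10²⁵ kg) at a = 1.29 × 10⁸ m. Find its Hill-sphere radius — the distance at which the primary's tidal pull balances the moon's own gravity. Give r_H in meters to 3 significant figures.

r_H ≈ a (m/3M)^(1/3)
    = (1.29 × 10⁸) × (6.59 × 10¹⁹ / (3 × 8.68 × 10²⁵))^(1/3)
    = 8.16 × 10⁵ m

8.16 × 10⁵ m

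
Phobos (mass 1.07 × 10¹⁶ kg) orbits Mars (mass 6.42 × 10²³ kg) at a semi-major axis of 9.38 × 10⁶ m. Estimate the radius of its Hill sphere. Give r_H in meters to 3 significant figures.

r_H ≈ a (m/3M)^(1/3)
    = (9.38 × 10⁶) × (1.07 × 10¹⁶ / (3 × 6.42 × 10²³))^(1/3)
    = 1.66 × 10⁴ m

1.66 × 10⁴ m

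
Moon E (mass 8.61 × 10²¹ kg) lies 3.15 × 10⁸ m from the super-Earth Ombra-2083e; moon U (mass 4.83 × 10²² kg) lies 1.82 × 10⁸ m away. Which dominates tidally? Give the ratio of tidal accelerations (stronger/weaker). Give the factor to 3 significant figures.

Tidal acceleration ∝ M/d³, so compare M/d³ for each.
Moon E: (8.61 × 10²¹) / (3.15 × 10⁸)³ = 2.755 × 10⁻⁴
Moon U: (4.83 × 10²²) / (1.82 × 10⁸)³ = 8.012 × 10⁻³
Ratio (larger/smaller) = 29.1

Moon U, by a factor of ≈ 29.1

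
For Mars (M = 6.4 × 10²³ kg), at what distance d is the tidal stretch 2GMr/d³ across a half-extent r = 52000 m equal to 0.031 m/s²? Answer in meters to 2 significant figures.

5.2 × 10⁶ m

2GMr/d³ = a_tidal  ⇒  d = (2GMr / a_tidal)^(1/3)
d = (2 × 6.674×10⁻¹¹ × (6.4 × 10²³) × (52000) / (0.031))^(1/3)
  = 5.2 × 10⁶ m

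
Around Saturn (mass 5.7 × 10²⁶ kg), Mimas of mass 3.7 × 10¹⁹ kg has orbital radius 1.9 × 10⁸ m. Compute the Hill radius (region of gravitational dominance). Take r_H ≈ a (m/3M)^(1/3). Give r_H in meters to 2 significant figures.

5.3 × 10⁵ m

r_H ≈ a (m/3M)^(1/3)
    = (1.9 × 10⁸) × (3.7 × 10¹⁹ / (3 × 5.7 × 10²⁶))^(1/3)
    = 5.3 × 10⁵ m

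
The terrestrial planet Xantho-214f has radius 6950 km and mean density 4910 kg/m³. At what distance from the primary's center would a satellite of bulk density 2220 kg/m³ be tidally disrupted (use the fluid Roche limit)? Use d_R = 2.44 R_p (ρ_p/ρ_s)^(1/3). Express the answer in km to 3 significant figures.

22100 km

d_R = 2.44 × 6950 km × (4910/2220)^(1/3)
    = 22100 km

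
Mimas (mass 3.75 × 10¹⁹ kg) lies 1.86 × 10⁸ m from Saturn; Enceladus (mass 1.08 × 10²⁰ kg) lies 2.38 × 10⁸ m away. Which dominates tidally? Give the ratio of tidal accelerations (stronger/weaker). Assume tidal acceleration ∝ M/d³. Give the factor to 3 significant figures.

Tidal stretch scales as M/d³; compute that for each body.
Mimas: (3.75 × 10¹⁹) / (1.86 × 10⁸)³ = 5.828 × 10⁻⁶
Enceladus: (1.08 × 10²⁰) / (2.38 × 10⁸)³ = 8.011 × 10⁻⁶
Ratio (larger/smaller) = 1.37

Enceladus, by a factor of ≈ 1.37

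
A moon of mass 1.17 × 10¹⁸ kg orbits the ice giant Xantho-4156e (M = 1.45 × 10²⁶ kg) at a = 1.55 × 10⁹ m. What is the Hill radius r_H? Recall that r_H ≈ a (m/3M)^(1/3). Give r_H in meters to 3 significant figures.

2.16 × 10⁶ m

r_H ≈ a (m/3M)^(1/3)
    = (1.55 × 10⁹) × (1.17 × 10¹⁸ / (3 × 1.45 × 10²⁶))^(1/3)
    = 2.16 × 10⁶ m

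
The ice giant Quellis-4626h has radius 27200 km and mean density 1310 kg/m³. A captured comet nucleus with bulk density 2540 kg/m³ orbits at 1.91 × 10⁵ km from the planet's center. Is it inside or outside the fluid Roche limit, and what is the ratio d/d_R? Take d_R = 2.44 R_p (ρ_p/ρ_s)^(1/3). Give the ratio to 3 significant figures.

outside; d/d_R ≈ 3.59

d_R = 2.44 × (27200 km) × (1310/2540)^(1/3) = 53220 km
d/d_R = (1.91 × 10⁵) / (53220) = 3.59
Since d/d_R > 1, the body is outside the Roche limit.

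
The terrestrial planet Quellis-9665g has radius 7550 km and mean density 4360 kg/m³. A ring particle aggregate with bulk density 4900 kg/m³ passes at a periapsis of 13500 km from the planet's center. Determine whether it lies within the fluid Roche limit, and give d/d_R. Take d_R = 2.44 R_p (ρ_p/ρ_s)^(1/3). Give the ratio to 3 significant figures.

inside; d/d_R ≈ 0.762

d_R = 2.44 × (7550 km) × (4360/4900)^(1/3) = 17720 km
d/d_R = (13500) / (17720) = 0.762
Since d/d_R < 1, the body is inside the Roche limit.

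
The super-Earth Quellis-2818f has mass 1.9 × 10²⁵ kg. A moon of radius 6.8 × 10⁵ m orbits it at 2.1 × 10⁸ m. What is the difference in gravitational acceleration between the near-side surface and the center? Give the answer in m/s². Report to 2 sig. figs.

1.9 × 10⁻⁴ m/s²

Δa = 2GMr/d³
   = 2 × (6.674 × 10⁻¹¹) × (1.9 × 10²⁵) × (6.8 × 10⁵) / (2.1 × 10⁸)³
   = 1.9 × 10⁻⁴ m/s²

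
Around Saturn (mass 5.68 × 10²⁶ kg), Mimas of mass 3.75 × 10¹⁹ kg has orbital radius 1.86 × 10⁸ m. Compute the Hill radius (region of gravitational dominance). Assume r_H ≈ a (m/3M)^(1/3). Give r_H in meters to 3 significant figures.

r_H ≈ a (m/3M)^(1/3)
    = (1.86 × 10⁸) × (3.75 × 10¹⁹ / (3 × 5.68 × 10²⁶))^(1/3)
    = 5.21 × 10⁵ m

5.21 × 10⁵ m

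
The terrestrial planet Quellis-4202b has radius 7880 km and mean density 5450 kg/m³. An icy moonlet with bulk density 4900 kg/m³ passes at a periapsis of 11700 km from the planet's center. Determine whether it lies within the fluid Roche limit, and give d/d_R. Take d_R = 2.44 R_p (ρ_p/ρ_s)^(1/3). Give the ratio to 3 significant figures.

inside; d/d_R ≈ 0.587

d_R = 2.44 × (7880 km) × (5450/4900)^(1/3) = 19920 km
d/d_R = (11700) / (19920) = 0.587
Since d/d_R < 1, the body is inside the Roche limit.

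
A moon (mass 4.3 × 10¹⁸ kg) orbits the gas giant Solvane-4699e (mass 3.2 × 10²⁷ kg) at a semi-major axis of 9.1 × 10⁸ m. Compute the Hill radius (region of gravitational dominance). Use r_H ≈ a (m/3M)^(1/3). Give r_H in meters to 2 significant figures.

r_H ≈ a (m/3M)^(1/3)
    = (9.1 × 10⁸) × (4.3 × 10¹⁸ / (3 × 3.2 × 10²⁷))^(1/3)
    = 7.0 × 10⁵ m

7.0 × 10⁵ m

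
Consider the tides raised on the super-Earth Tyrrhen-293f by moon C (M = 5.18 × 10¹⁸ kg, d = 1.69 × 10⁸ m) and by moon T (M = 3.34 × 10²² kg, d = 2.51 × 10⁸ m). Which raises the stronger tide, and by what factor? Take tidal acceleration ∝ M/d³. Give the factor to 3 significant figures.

Tidal stretch scales as M/d³; compute that for each body.
Moon C: (5.18 × 10¹⁸) / (1.69 × 10⁸)³ = 1.073 × 10⁻⁶
Moon T: (3.34 × 10²²) / (2.51 × 10⁸)³ = 2.112 × 10⁻³
Ratio (larger/smaller) = 1970

Moon T, by a factor of ≈ 1970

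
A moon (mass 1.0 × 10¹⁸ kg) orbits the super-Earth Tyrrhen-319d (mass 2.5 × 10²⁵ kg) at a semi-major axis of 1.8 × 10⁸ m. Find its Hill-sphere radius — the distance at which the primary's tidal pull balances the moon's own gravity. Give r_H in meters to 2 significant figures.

r_H ≈ a (m/3M)^(1/3)
    = (1.8 × 10⁸) × (1.0 × 10¹⁸ / (3 × 2.5 × 10²⁵))^(1/3)
    = 4.3 × 10⁵ m

4.3 × 10⁵ m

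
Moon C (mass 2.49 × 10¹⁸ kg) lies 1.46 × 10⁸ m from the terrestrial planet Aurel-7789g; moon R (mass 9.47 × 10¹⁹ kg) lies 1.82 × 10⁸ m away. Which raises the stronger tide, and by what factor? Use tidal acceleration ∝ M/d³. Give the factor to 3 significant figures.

Moon R, by a factor of ≈ 19.6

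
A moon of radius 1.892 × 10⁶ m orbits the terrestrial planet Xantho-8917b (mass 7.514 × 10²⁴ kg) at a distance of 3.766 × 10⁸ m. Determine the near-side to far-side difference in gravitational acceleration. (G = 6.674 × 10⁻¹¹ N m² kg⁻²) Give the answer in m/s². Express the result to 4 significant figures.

The field gradient is 2GM/d³; across the full diameter 2r the difference is 4GMr/d³.
Δa = 4GMr/d³
   = 4 × (6.674 × 10⁻¹¹) × (7.514 × 10²⁴) × (1.892 × 10⁶) / (3.766 × 10⁸)³
   = 7.106 × 10⁻⁵ m/s²

7.106 × 10⁻⁵ m/s²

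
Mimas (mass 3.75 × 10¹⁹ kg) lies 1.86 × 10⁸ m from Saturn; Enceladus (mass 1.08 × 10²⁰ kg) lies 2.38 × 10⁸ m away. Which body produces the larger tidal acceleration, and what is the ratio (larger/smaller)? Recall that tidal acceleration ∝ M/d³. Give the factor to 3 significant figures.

The tide-raising term goes as M/d³ (the gradient of a 1/d² field).
Mimas: (3.75 × 10¹⁹) / (1.86 × 10⁸)³ = 5.828 × 10⁻⁶
Enceladus: (1.08 × 10²⁰) / (2.38 × 10⁸)³ = 8.011 × 10⁻⁶
Ratio (larger/smaller) = 1.37

Enceladus, by a factor of ≈ 1.37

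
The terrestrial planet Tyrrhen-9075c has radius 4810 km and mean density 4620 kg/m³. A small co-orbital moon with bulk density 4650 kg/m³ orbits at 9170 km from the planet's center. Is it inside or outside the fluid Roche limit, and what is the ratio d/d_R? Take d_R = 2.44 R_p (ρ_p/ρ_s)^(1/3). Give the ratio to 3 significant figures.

inside; d/d_R ≈ 0.783

d_R = 2.44 × (4810 km) × (4620/4650)^(1/3) = 11710 km
d/d_R = (9170) / (11710) = 0.783
Since d/d_R < 1, the body is inside the Roche limit.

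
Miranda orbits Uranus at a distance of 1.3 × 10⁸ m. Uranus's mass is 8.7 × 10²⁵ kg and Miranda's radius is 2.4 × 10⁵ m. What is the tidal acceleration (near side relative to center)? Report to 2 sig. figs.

Since r ≪ d, expand the inverse-square field across one radius to get the leading 2GMr/d³ term.
a_tidal = 2GMr/d³
        = 2 × (6.674 × 10⁻¹¹) × (8.7 × 10²⁵) × (2.4 × 10⁵) / (1.3 × 10⁸)³
        = 1.3 × 10⁻³ m/s²

1.3 × 10⁻³ m/s²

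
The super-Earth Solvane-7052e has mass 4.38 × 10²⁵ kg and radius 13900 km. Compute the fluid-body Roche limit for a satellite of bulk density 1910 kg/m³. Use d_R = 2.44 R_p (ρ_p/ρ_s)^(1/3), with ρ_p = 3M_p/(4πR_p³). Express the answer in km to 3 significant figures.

43000 km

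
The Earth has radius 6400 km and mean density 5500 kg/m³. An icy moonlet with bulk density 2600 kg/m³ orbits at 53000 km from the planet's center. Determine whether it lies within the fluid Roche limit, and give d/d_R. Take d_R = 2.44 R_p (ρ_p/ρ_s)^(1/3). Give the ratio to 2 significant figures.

outside; d/d_R ≈ 2.6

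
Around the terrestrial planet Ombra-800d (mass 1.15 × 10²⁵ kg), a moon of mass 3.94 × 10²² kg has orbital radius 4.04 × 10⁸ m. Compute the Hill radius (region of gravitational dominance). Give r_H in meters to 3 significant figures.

4.22 × 10⁷ m

r_H ≈ a (m/3M)^(1/3)
    = (4.04 × 10⁸) × (3.94 × 10²² / (3 × 1.15 × 10²⁵))^(1/3)
    = 4.22 × 10⁷ m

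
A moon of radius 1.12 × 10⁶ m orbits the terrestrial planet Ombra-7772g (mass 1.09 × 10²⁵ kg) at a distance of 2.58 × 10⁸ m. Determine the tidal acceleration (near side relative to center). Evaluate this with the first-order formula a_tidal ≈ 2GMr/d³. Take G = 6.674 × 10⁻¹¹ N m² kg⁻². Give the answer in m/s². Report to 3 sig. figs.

a_tidal = 2GMr/d³
        = 2 × (6.674 × 10⁻¹¹) × (1.09 × 10²⁵) × (1.12 × 10⁶) / (2.58 × 10⁸)³
        = 9.49 × 10⁻⁵ m/s²

9.49 × 10⁻⁵ m/s²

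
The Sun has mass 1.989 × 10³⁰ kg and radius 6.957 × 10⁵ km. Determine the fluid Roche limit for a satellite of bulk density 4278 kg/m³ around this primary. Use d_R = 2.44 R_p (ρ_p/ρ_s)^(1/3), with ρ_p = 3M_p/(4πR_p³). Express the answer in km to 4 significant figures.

1.173 × 10⁶ km

ρ_p = 3M_p/(4πR_p³) = 3 × (1.989 × 10³⁰) / (4π × (6.957 × 10⁸ m)³) = 1410 kg/m³
d_R = 2.44 × 6.957 × 10⁵ km × (1410/4278)^(1/3)
    = 1.173 × 10⁶ km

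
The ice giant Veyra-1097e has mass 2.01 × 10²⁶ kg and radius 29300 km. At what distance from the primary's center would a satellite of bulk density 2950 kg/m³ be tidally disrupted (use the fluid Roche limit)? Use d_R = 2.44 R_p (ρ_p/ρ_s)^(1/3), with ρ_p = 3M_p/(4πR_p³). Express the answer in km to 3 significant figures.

61800 km

ρ_p = 3M_p/(4πR_p³) = 3 × (2.01 × 10²⁶) / (4π × (2.93 × 10⁷ m)³) = 1910 kg/m³
d_R = 2.44 × 29300 km × (1910/2950)^(1/3)
    = 61800 km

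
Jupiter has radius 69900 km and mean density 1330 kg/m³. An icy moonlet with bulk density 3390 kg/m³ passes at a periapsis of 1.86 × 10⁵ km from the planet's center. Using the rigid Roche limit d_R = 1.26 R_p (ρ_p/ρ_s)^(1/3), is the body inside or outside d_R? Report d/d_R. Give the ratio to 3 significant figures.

d_R = 1.26 × (69900 km) × (1330/3390)^(1/3) = 64480 km
d/d_R = (1.86 × 10⁵) / (64480) = 2.88
Since d/d_R > 1, the body is outside the Roche limit.

outside; d/d_R ≈ 2.88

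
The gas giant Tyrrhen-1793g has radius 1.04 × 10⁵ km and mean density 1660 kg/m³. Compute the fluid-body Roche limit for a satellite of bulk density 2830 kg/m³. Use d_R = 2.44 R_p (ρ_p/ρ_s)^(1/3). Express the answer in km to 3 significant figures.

2.12 × 10⁵ km

d_R = 2.44 × 1.04 × 10⁵ km × (1660/2830)^(1/3)
    = 2.12 × 10⁵ km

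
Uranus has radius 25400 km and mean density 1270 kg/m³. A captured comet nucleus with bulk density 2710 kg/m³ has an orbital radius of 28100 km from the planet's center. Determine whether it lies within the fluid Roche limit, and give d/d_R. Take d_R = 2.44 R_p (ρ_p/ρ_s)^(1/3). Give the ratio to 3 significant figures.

d_R = 2.44 × (25400 km) × (1270/2710)^(1/3) = 48140 km
d/d_R = (28100) / (48140) = 0.584
Since d/d_R < 1, the body is inside the Roche limit.

inside; d/d_R ≈ 0.584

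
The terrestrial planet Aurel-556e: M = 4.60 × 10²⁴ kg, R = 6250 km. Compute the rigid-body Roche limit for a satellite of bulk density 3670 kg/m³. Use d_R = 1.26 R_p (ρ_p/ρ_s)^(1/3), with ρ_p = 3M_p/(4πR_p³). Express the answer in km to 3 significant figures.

ρ_p = 3M_p/(4πR_p³) = 3 × (4.60 × 10²⁴) / (4π × (6.25 × 10⁶ m)³) = 4500 kg/m³
d_R = 1.26 × 6250 km × (4500/3670)^(1/3)
    = 8430 km

8430 km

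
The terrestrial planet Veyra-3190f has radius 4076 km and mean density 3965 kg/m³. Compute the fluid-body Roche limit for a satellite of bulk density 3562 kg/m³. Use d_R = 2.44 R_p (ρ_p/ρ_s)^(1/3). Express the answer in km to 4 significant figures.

10310 km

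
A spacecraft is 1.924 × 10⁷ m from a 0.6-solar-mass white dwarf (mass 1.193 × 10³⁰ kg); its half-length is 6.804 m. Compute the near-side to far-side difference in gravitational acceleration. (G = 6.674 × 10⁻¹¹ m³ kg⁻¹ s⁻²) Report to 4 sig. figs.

The field gradient is 2GM/d³; across the full diameter 2r the difference is 4GMr/d³.
Δa = 4GMr/d³
   = 4 × (6.674 × 10⁻¹¹) × (1.193 × 10³⁰) × (6.804) / (1.924 × 10⁷)³
   = 3.043 × 10⁻¹ m/s²

3.043 × 10⁻¹ m/s²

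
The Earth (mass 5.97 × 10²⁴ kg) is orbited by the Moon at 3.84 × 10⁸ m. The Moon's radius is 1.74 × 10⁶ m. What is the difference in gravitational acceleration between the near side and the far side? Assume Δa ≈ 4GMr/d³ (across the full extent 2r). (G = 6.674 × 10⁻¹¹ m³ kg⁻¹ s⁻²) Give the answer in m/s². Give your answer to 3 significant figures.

a_tidal = 4GMr/d³
        = 4 × (6.674 × 10⁻¹¹) × (5.97 × 10²⁴) × (1.74 × 10⁶) / (3.84 × 10⁸)³
        = 4.90 × 10⁻⁵ m/s²

4.90 × 10⁻⁵ m/s²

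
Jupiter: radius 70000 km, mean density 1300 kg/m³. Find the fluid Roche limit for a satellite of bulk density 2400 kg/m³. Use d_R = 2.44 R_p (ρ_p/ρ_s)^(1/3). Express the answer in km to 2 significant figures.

1.4 × 10⁵ km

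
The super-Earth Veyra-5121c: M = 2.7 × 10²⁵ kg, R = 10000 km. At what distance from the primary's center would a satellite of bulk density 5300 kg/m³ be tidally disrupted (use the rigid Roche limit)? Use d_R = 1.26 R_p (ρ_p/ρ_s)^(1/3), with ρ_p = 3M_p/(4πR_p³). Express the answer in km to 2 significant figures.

13000 km

ρ_p = 3M_p/(4πR_p³) = 3 × (2.7 × 10²⁵) / (4π × (1.0 × 10⁷ m)³) = 6400 kg/m³
d_R = 1.26 × 10000 km × (6400/5300)^(1/3)
    = 13000 km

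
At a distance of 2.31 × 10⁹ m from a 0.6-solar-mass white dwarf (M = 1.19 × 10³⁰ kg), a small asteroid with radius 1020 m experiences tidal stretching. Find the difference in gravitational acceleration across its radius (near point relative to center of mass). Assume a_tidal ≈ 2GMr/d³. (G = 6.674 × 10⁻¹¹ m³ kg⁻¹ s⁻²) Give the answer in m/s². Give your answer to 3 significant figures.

a_tidal = 2GMr/d³
        = 2 × (6.674 × 10⁻¹¹) × (1.19 × 10³⁰) × (1020) / (2.31 × 10⁹)³
        = 1.31 × 10⁻⁵ m/s²

1.31 × 10⁻⁵ m/s²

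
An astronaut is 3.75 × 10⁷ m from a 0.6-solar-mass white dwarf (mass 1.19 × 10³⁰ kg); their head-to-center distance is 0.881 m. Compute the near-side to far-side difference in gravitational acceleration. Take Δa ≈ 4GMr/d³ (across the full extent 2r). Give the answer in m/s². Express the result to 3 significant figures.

5.31 × 10⁻³ m/s²

Δa = 4GMr/d³
   = 4 × (6.674 × 10⁻¹¹) × (1.19 × 10³⁰) × (0.881) / (3.75 × 10⁷)³
   = 5.31 × 10⁻³ m/s²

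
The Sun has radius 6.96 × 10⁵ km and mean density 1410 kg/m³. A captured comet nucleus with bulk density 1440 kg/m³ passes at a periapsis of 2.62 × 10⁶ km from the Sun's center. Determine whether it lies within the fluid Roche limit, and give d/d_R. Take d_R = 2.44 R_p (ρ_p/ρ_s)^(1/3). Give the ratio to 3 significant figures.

outside; d/d_R ≈ 1.55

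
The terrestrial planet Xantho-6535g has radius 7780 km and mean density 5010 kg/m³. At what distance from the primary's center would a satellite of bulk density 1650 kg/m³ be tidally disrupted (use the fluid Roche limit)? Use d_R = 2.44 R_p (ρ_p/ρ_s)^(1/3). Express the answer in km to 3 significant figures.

27500 km

d_R = 2.44 × 7780 km × (5010/1650)^(1/3)
    = 27500 km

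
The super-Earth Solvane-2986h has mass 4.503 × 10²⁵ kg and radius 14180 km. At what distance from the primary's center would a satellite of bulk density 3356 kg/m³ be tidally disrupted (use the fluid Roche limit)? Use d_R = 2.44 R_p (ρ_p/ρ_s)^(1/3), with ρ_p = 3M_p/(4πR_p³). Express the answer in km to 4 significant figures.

35970 km

ρ_p = 3M_p/(4πR_p³) = 3 × (4.503 × 10²⁵) / (4π × (1.418 × 10⁷ m)³) = 3770 kg/m³
d_R = 2.44 × 14180 km × (3770/3356)^(1/3)
    = 35970 km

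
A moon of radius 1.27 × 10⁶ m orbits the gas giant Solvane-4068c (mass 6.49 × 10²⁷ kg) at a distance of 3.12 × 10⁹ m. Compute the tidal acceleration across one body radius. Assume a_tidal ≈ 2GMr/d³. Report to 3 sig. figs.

Δa = 2GMr/d³
   = 2 × (6.674 × 10⁻¹¹) × (6.49 × 10²⁷) × (1.27 × 10⁶) / (3.12 × 10⁹)³
   = 3.62 × 10⁻⁵ m/s²

3.62 × 10⁻⁵ m/s²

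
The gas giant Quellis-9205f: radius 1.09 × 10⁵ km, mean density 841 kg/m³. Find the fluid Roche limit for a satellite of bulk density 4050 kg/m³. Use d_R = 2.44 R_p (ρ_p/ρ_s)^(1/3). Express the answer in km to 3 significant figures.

d_R = 2.44 × 1.09 × 10⁵ km × (841/4050)^(1/3)
    = 1.57 × 10⁵ km

1.57 × 10⁵ km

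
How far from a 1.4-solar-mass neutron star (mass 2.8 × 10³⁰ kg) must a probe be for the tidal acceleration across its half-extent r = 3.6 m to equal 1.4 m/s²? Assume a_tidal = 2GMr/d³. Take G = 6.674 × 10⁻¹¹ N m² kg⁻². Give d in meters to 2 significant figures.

9.9 × 10⁶ m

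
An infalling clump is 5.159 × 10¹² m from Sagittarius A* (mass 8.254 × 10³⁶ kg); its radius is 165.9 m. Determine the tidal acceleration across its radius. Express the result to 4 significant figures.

The tidal stretch is the gradient of GM/d² times the body's extent r, hence the 1/d³ dependence.
a_tidal = 2GMr/d³
        = 2 × (6.674 × 10⁻¹¹) × (8.254 × 10³⁶) × (165.9) / (5.159 × 10¹²)³
        = 1.331 × 10⁻⁹ m/s²

1.331 × 10⁻⁹ m/s²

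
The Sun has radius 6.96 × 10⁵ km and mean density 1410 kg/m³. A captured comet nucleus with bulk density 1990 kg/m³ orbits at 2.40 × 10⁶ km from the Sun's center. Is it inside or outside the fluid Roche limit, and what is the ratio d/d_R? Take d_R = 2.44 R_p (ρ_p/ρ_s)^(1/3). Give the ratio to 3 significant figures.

d_R = 2.44 × (6.96 × 10⁵ km) × (1410/1990)^(1/3) = 1.514 × 10⁶ km
d/d_R = (2.40 × 10⁶) / (1.514 × 10⁶) = 1.59
Since d/d_R > 1, the body is outside the Roche limit.

outside; d/d_R ≈ 1.59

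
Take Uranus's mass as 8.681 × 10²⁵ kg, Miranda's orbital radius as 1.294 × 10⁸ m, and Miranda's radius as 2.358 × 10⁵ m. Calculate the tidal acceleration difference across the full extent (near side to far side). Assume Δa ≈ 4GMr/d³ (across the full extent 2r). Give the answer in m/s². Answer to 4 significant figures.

Differencing GM/(d−r)² and GM/(d+r)² to first order in r/d gives 4GMr/d³.
Δa = 4GMr/d³
   = 4 × (6.674 × 10⁻¹¹) × (8.681 × 10²⁵) × (2.358 × 10⁵) / (1.294 × 10⁸)³
   = 2.522 × 10⁻³ m/s²

2.522 × 10⁻³ m/s²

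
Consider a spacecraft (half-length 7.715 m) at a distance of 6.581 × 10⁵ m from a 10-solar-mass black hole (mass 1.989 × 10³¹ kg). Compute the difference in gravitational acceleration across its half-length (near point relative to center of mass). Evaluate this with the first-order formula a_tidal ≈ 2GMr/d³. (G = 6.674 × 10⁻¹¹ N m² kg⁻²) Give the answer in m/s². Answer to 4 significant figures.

7.186 × 10⁴ m/s²

Δg = 2GMr/d³
   = 2 × (6.674 × 10⁻¹¹) × (1.989 × 10³¹) × (7.715) / (6.581 × 10⁵)³
   = 7.186 × 10⁴ m/s²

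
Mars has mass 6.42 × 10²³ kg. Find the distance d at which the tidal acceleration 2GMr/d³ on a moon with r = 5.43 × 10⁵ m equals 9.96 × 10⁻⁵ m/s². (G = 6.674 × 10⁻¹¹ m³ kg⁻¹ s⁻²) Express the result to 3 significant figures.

2GMr/d³ = a_tidal  ⇒  d = (2GMr / a_tidal)^(1/3)
d = (2 × 6.674×10⁻¹¹ × (6.42 × 10²³) × (5.43 × 10⁵) / (9.96 × 10⁻⁵))^(1/3)
  = 7.76 × 10⁷ m

7.76 × 10⁷ m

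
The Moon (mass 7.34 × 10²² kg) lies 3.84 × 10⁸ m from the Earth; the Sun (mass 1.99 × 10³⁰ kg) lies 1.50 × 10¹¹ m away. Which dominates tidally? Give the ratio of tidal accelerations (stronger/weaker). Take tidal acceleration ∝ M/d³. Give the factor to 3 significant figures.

Compare M/d³ for the two perturbers:
The Moon: (7.34 × 10²²) / (3.84 × 10⁸)³ = 1.296 × 10⁻³
The Sun: (1.99 × 10³⁰) / (1.50 × 10¹¹)³ = 5.896 × 10⁻⁴
Ratio (larger/smaller) = 2.20

The Moon, by a factor of ≈ 2.20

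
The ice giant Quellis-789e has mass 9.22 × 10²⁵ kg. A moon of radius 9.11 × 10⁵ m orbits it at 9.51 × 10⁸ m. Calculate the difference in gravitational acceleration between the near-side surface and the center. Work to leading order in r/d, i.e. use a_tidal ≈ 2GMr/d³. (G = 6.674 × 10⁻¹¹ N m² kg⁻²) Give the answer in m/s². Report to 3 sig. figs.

a_tidal = 2GMr/d³
        = 2 × (6.674 × 10⁻¹¹) × (9.22 × 10²⁵) × (9.11 × 10⁵) / (9.51 × 10⁸)³
        = 1.30 × 10⁻⁵ m/s²

1.30 × 10⁻⁵ m/s²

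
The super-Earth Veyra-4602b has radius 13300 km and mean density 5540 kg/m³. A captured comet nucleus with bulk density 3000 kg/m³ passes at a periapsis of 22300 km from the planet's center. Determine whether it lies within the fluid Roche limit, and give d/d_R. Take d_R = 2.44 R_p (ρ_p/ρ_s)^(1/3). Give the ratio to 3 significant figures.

inside; d/d_R ≈ 0.560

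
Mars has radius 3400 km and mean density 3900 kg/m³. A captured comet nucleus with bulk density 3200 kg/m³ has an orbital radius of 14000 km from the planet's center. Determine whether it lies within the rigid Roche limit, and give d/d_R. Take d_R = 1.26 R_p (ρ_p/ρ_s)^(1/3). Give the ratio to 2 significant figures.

outside; d/d_R ≈ 3.1

d_R = 1.26 × (3400 km) × (3900/3200)^(1/3) = 4576 km
d/d_R = (14000) / (4576) = 3.1
Since d/d_R > 1, the body is outside the Roche limit.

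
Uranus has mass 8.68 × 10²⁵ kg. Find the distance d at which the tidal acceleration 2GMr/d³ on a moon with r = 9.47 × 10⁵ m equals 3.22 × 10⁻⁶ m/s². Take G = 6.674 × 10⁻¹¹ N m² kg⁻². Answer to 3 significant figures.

2GMr/d³ = a_tidal  ⇒  d = (2GMr / a_tidal)^(1/3)
d = (2 × 6.674×10⁻¹¹ × (8.68 × 10²⁵) × (9.47 × 10⁵) / (3.22 × 10⁻⁶))^(1/3)
  = 1.50 × 10⁹ m

1.50 × 10⁹ m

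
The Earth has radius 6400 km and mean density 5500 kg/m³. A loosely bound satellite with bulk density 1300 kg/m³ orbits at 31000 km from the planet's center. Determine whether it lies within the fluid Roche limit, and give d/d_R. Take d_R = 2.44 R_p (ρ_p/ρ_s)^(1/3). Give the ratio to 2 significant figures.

d_R = 2.44 × (6400 km) × (5500/1300)^(1/3) = 25260 km
d/d_R = (31000) / (25260) = 1.2
Since d/d_R > 1, the body is outside the Roche limit.

outside; d/d_R ≈ 1.2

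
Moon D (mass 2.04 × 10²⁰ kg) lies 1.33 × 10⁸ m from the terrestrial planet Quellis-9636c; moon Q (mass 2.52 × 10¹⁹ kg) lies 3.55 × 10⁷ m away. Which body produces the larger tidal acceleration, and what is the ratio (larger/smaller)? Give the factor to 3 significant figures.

Compare M/d³ for the two perturbers:
Moon D: (2.04 × 10²⁰) / (1.33 × 10⁸)³ = 8.671 × 10⁻⁵
Moon Q: (2.52 × 10¹⁹) / (3.55 × 10⁷)³ = 5.633 × 10⁻⁴
Ratio (larger/smaller) = 6.50

Moon Q, by a factor of ≈ 6.50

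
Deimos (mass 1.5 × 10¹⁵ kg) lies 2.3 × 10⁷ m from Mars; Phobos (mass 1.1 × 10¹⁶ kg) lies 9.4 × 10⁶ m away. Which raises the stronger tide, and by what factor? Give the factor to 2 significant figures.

Tidal acceleration ∝ M/d³, so compare M/d³ for each.
Deimos: (1.5 × 10¹⁵) / (2.3 × 10⁷)³ = 1.233 × 10⁻⁷
Phobos: (1.1 × 10¹⁶) / (9.4 × 10⁶)³ = 1.324 × 10⁻⁵
Ratio (larger/smaller) = 110

Phobos, by a factor of ≈ 110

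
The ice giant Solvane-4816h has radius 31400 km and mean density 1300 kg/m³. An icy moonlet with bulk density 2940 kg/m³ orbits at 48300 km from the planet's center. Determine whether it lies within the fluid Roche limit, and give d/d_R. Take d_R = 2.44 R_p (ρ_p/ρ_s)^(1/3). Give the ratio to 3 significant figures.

inside; d/d_R ≈ 0.827

d_R = 2.44 × (31400 km) × (1300/2940)^(1/3) = 58370 km
d/d_R = (48300) / (58370) = 0.827
Since d/d_R < 1, the body is inside the Roche limit.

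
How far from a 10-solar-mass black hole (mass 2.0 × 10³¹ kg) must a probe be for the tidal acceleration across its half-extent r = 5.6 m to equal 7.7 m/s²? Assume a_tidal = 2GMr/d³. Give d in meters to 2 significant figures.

1.2 × 10⁷ m

2GMr/d³ = a_tidal  ⇒  d = (2GMr / a_tidal)^(1/3)
d = (2 × 6.674×10⁻¹¹ × (2.0 × 10³¹) × (5.6) / (7.7))^(1/3)
  = 1.2 × 10⁷ m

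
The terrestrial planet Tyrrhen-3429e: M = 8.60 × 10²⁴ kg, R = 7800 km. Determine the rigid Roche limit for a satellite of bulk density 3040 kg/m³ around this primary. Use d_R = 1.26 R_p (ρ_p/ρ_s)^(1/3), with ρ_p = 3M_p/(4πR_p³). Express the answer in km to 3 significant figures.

ρ_p = 3M_p/(4πR_p³) = 3 × (8.60 × 10²⁴) / (4π × (7.80 × 10⁶ m)³) = 4330 kg/m³
d_R = 1.26 × 7800 km × (4330/3040)^(1/3)
    = 11100 km

11100 km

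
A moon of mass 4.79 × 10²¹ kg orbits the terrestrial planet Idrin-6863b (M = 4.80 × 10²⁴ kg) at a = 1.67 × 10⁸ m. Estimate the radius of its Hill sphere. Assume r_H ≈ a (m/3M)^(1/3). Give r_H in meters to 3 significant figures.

r_H ≈ a (m/3M)^(1/3)
    = (1.67 × 10⁸) × (4.79 × 10²¹ / (3 × 4.80 × 10²⁴))^(1/3)
    = 1.16 × 10⁷ m

1.16 × 10⁷ m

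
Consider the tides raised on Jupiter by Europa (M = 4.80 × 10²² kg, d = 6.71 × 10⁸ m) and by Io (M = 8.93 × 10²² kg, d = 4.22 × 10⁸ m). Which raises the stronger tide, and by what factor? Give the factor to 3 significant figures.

Io, by a factor of ≈ 7.48

The tide-raising term goes as M/d³ (the gradient of a 1/d² field).
Europa: (4.80 × 10²²) / (6.71 × 10⁸)³ = 1.589 × 10⁻⁴
Io: (8.93 × 10²²) / (4.22 × 10⁸)³ = 1.188 × 10⁻³
Ratio (larger/smaller) = 7.48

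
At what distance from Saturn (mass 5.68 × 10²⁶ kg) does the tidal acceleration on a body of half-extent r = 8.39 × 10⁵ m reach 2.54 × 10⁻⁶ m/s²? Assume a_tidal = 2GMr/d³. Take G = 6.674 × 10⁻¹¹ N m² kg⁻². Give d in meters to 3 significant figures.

2.93 × 10⁹ m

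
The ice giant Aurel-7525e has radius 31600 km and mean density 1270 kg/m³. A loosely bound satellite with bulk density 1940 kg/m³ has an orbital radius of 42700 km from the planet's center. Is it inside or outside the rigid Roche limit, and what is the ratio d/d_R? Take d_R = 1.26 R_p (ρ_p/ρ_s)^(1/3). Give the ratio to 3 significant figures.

outside; d/d_R ≈ 1.24

d_R = 1.26 × (31600 km) × (1270/1940)^(1/3) = 34570 km
d/d_R = (42700) / (34570) = 1.24
Since d/d_R > 1, the body is outside the Roche limit.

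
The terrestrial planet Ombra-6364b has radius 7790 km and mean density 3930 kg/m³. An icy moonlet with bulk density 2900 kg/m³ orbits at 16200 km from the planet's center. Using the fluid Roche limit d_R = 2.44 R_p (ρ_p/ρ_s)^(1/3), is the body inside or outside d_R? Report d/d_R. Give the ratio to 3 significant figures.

d_R = 2.44 × (7790 km) × (3930/2900)^(1/3) = 21030 km
d/d_R = (16200) / (21030) = 0.770
Since d/d_R < 1, the body is inside the Roche limit.

inside; d/d_R ≈ 0.770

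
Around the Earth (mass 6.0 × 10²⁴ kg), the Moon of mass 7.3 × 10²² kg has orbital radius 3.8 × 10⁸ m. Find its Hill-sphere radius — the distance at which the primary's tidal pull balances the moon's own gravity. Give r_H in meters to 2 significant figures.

6.1 × 10⁷ m

r_H ≈ a (m/3M)^(1/3)
    = (3.8 × 10⁸) × (7.3 × 10²² / (3 × 6.0 × 10²⁴))^(1/3)
    = 6.1 × 10⁷ m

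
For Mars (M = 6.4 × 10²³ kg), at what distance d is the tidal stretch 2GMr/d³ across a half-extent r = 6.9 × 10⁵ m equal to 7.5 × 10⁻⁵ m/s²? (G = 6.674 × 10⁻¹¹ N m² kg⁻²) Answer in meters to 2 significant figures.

9.2 × 10⁷ m

2GMr/d³ = a_tidal  ⇒  d = (2GMr / a_tidal)^(1/3)
d = (2 × 6.674×10⁻¹¹ × (6.4 × 10²³) × (6.9 × 10⁵) / (7.5 × 10⁻⁵))^(1/3)
  = 9.2 × 10⁷ m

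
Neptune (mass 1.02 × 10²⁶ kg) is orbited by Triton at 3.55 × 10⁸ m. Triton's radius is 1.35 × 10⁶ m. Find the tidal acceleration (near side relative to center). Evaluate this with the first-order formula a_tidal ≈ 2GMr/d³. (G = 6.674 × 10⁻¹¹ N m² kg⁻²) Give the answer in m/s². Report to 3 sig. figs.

4.11 × 10⁻⁴ m/s²

a_tidal = 2GMr/d³
        = 2 × (6.674 × 10⁻¹¹) × (1.02 × 10²⁶) × (1.35 × 10⁶) / (3.55 × 10⁸)³
        = 4.11 × 10⁻⁴ m/s²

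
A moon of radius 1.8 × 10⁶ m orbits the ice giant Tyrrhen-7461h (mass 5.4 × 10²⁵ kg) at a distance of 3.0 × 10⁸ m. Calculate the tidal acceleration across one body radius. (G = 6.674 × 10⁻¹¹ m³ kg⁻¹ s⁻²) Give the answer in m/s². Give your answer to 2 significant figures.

4.8 × 10⁻⁴ m/s²

Since r ≪ d, expand the inverse-square field across one radius to get the leading 2GMr/d³ term.
a_tidal = 2GMr/d³
        = 2 × (6.674 × 10⁻¹¹) × (5.4 × 10²⁵) × (1.8 × 10⁶) / (3.0 × 10⁸)³
        = 4.8 × 10⁻⁴ m/s²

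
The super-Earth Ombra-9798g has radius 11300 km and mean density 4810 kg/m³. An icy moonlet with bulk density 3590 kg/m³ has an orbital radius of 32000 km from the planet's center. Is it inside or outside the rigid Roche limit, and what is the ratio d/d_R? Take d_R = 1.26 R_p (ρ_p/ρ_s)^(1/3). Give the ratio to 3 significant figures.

outside; d/d_R ≈ 2.04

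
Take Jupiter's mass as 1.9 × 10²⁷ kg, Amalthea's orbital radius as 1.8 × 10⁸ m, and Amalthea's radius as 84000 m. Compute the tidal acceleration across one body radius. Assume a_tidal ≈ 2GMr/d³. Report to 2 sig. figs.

Differencing GM/(d−r)² and GM/d² to first order in r/d gives 2GMr/d³.
a_tidal = 2GMr/d³
        = 2 × (6.674 × 10⁻¹¹) × (1.9 × 10²⁷) × (84000) / (1.8 × 10⁸)³
        = 3.7 × 10⁻³ m/s²

3.7 × 10⁻³ m/s²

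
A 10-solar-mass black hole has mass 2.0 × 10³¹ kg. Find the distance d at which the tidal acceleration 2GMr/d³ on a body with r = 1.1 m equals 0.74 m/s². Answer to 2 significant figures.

2GMr/d³ = a_tidal  ⇒  d = (2GMr / a_tidal)^(1/3)
d = (2 × 6.674×10⁻¹¹ × (2.0 × 10³¹) × (1.1) / (0.74))^(1/3)
  = 1.6 × 10⁷ m

1.6 × 10⁷ m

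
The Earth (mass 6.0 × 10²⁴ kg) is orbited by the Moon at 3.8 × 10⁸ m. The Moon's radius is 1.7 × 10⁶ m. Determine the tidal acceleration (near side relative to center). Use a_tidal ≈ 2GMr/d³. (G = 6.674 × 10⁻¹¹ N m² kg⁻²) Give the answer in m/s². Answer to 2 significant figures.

2.5 × 10⁻⁵ m/s²

Δa = 2GMr/d³
   = 2 × (6.674 × 10⁻¹¹) × (6.0 × 10²⁴) × (1.7 × 10⁶) / (3.8 × 10⁸)³
   = 2.5 × 10⁻⁵ m/s²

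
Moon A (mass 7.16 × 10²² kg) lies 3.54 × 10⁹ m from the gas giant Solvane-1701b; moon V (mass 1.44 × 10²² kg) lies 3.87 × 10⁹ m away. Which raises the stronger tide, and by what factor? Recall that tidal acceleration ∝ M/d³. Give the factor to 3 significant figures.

Moon A, by a factor of ≈ 6.50

Tidal acceleration ∝ M/d³, so compare M/d³ for each.
Moon A: (7.16 × 10²²) / (3.54 × 10⁹)³ = 1.614 × 10⁻⁶
Moon V: (1.44 × 10²²) / (3.87 × 10⁹)³ = 2.484 × 10⁻⁷
Ratio (larger/smaller) = 6.50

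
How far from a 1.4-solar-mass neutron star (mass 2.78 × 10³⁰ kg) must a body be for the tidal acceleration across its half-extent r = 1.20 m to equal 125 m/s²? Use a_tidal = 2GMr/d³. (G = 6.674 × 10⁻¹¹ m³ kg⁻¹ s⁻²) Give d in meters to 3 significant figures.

2GMr/d³ = a_tidal  ⇒  d = (2GMr / a_tidal)^(1/3)
d = (2 × 6.674×10⁻¹¹ × (2.78 × 10³⁰) × (1.20) / (125))^(1/3)
  = 1.53 × 10⁶ m

1.53 × 10⁶ m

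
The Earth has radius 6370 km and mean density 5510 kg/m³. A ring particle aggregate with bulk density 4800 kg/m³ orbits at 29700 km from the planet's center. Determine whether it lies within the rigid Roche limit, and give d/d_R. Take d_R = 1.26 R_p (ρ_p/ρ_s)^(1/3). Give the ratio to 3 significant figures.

d_R = 1.26 × (6370 km) × (5510/4800)^(1/3) = 8404 km
d/d_R = (29700) / (8404) = 3.53
Since d/d_R > 1, the body is outside the Roche limit.

outside; d/d_R ≈ 3.53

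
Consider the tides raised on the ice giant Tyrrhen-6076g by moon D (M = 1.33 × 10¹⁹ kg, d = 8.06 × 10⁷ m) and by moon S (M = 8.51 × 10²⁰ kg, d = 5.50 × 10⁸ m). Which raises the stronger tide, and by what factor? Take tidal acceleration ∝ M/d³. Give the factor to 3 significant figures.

Compare M/d³ for the two perturbers:
Moon D: (1.33 × 10¹⁹) / (8.06 × 10⁷)³ = 2.540 × 10⁻⁵
Moon S: (8.51 × 10²⁰) / (5.50 × 10⁸)³ = 5.115 × 10⁻⁶
Ratio (larger/smaller) = 4.97

Moon D, by a factor of ≈ 4.97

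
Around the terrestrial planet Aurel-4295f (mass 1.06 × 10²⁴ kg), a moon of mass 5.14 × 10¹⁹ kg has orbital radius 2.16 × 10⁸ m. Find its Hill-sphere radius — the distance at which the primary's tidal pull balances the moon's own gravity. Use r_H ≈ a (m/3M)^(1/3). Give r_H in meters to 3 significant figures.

5.46 × 10⁶ m

r_H ≈ a (m/3M)^(1/3)
    = (2.16 × 10⁸) × (5.14 × 10¹⁹ / (3 × 1.06 × 10²⁴))^(1/3)
    = 5.46 × 10⁶ m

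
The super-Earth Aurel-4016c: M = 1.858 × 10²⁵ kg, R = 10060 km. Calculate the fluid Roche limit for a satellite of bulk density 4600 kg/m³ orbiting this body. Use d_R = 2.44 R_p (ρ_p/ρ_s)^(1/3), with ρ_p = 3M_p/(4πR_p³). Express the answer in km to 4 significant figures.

24110 km

ρ_p = 3M_p/(4πR_p³) = 3 × (1.858 × 10²⁵) / (4π × (1.006 × 10⁷ m)³) = 4357 kg/m³
d_R = 2.44 × 10060 km × (4357/4600)^(1/3)
    = 24110 km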